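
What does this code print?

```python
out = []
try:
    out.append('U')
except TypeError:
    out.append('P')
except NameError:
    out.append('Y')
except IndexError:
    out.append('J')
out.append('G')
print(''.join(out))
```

Execution trace: 'U' (try body, no exception) → 'G' (after the try/except). Output: UG

Answer: UG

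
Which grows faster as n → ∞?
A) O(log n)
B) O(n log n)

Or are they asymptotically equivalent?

O(log n) vs O(n log n): Higher order terms dominate.

Answer: B) O(n log n) grows faster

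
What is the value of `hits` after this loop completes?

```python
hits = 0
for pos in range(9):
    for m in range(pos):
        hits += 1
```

Triangle number: 0+1+2+...+8
`hits` takes the values: 0 → 1 → 2 → 3 → 4 → 5 → 6 → 7 → 8 → 9 → 10 → 11 → 12 → 13 → 14 → 15 → 16 → 17 → 18 → 19 → 20 → 21 → 22 → 23 → 24 → 25 → 26 → 27 → 28 → 29 → 30 → 31 → 32 → 33 → 34 → 35 → 36

Answer: 36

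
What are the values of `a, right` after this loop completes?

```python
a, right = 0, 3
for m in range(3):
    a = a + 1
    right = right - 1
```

a goes 0→3, right goes 3→0
`a, right` takes the values: (0, 3) → (1, 3) → (1, 2) → (2, 2) → (2, 1) → (3, 1) → (3, 0)

Answer: 3, 0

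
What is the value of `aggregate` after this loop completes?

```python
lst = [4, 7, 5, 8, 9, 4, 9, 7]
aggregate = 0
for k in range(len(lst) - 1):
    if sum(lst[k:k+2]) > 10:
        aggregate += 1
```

Count windows with sum > 10
`aggregate` takes the values: 0 → 1 → 2 → 3 → 4 → 5 → 6 → 7

Answer: 7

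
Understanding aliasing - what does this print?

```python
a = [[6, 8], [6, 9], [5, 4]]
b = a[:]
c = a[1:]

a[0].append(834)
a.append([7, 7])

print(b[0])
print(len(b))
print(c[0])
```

Key concept: slice with nested mutation.
Step by step:
`a = [[6, 8], [6, 9], [5, 4]]` → a = [[6, 8], [6, 9], [5, 4]]
`b = a[:]` → b = [[6, 8], [6, 9], [5, 4]]
`c = a[1:]` → c = [[6, 9], [5, 4]]
`a[0].append(834)` → a = [[6, 8, 834], [6, 9], [5, 4]]; b = [[6, 8, 834], [6, 9], [5, 4]]
`a.append([7, 7])` → a = [[6, 8, 834], [6, 9], [5, 4], [7, 7]]
`print(b[0])` → prints [6, 8, 834]
`print(len(b))` → prints 3
`print(c[0])` → prints [6, 9]

Answer:
[6, 8, 834]
3
[6, 9]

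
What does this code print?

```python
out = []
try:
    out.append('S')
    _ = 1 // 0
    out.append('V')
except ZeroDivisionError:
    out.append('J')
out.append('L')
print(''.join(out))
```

Execution trace: 'S' (try body) → 'J' (except ZeroDivisionError) → 'L' (after the try/except). Output: SJL

Answer: SJL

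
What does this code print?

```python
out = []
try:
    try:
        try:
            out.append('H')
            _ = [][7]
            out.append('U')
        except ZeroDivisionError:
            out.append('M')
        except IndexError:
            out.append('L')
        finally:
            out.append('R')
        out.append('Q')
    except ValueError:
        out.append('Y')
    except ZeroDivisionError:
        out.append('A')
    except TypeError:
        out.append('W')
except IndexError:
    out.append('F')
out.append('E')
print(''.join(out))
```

Execution trace: 'H' (inner try body) → 'L' (inner except IndexError) → 'R' (inner finally) → 'Q' (try body, no exception) → 'E' (after the try/except). Output: HLRQE

Answer: HLRQE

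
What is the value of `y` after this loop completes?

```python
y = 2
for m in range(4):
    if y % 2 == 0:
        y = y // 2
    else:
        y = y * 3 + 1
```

Collatz-style transformation from 2
`y` takes the values: 2 → 1 → 4 → 2 → 1

Answer: 1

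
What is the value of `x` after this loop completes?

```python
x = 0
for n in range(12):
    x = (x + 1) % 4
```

Increment mod 4, 12 times = 0
`x` takes the values: 0 → 1 → 2 → 3 → 0 → 1 → 2 → 3 → 0 → 1 → 2 → 3 → 0

Answer: 0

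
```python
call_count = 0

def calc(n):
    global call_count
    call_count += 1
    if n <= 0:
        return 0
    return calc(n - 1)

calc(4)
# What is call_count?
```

Linear recursion stepping by 1: 5 calls from n=4 down to ≤0.

Answer: 5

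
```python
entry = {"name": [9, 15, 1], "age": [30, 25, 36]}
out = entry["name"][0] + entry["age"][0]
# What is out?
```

Trace:
`entry = {"name": [9, 15, 1], "age": [30, 25, 36]}` → entry = {'name': [9, 15, 1], 'age': [30, 25, 36]}
`out = entry["name"][0] + entry["age"][0]` → out = 39
So out = 39

Answer: 39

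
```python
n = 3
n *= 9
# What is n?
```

Trace:
`n = 3` → n = 3
`n *= 9` → n = 27
So n = 27

Answer: 27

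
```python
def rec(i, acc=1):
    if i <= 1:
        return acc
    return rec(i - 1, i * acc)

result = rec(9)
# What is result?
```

Accumulator trace (n, acc): (9, 1) -> (8, 9) -> (7, 72) -> (6, 504) -> (5, 3024) -> (4, 15120) -> (3, 60480) -> (2, 181440) -> (1, 362880) -> return 362880

Answer: 362880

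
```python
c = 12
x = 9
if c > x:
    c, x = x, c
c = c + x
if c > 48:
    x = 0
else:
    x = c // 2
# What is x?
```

Trace:
`c = 12` → c = 12
`x = 9` → x = 9
`if c > x: ...` → c > x is True → c = 9; x = 12
`c = c + x` → c = 21
`if c > 48: ...` → c > 48 is False, take else branch → x = 10
So x = 10

Answer: 10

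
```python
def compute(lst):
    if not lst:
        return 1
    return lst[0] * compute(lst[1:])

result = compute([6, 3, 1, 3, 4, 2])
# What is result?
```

Product over [6, 3, 1, 3, 4, 2] = 6 * 3 * 1 * 3 * 4 * 2 = 432

Answer: 432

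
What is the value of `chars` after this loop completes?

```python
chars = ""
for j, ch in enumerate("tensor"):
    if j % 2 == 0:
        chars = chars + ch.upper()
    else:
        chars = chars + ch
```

Uppercase even positions in 'tensor'
`chars` takes the values: "" → "T" → "Te" → "TeN" → "TeNs" → "TeNsO" → "TeNsOr"

Answer: "TeNsOr"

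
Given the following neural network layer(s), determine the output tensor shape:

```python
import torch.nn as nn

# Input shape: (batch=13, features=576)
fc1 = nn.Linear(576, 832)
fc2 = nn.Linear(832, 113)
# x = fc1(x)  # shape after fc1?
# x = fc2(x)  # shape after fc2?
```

Input: (13, 576) -> after fc1: (13, 832) -> Output: (13, 113)

Answer: (13, 113)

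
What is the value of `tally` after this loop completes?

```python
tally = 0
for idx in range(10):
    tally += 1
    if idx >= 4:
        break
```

Loop breaks when idx reaches 4, tally is 5
`tally` takes the values: 0 → 1 → 2 → 3 → 4 → 5

Answer: 5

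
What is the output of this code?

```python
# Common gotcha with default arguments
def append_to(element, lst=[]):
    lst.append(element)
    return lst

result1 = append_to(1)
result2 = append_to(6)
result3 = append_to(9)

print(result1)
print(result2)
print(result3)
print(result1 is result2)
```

Key concept: mutable default argument gotcha.
Step by step:
`result1 = append_to(1)` → result1 = [1]
`result2 = append_to(6)` → result1 = [1, 6] (same object as result2); result2 = [1, 6] (same object as result1)
`result3 = append_to(9)` → result1 = [1, 6, 9] (same object as result2, result3); result2 = [1, 6, 9] (same object as result1, result3); result3 = [1, 6, 9] (same object as result1, result2)
`print(result1)` → prints [1, 6, 9]
`print(result2)` → prints [1, 6, 9]
`print(result3)` → prints [1, 6, 9]
`print(result1 is result2)` → prints True

Answer:
[1, 6, 9]
[1, 6, 9]
[1, 6, 9]
True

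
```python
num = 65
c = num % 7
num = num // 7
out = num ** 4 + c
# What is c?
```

Trace:
`num = 65` → num = 65
`c = num % 7` → c = 2
`num = num // 7` → num = 9
`out = num ** 4 + c` → out = 6563
So c = 2

Answer: 2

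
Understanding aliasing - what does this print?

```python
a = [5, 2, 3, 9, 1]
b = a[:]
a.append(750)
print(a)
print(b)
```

Key concept: slice [:] creates copy.
Step by step:
`a = [5, 2, 3, 9, 1]` → a = [5, 2, 3, 9, 1]
`b = a[:]` → b = [5, 2, 3, 9, 1]
`a.append(750)` → a = [5, 2, 3, 9, 1, 750]
`print(a)` → prints [5, 2, 3, 9, 1, 750]
`print(b)` → prints [5, 2, 3, 9, 1]

Answer:
[5, 2, 3, 9, 1, 750]
[5, 2, 3, 9, 1]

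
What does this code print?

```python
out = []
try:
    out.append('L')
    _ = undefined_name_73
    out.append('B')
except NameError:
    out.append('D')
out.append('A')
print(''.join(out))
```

Execution trace: 'L' (try body) → 'D' (except NameError) → 'A' (after the try/except). Output: LDA

Answer: LDA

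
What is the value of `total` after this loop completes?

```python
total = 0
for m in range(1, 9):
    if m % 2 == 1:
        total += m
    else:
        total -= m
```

Add odd, subtract even
`total` takes the values: 0 → 1 → -1 → 2 → -2 → 3 → -3 → 4 → -4

Answer: -4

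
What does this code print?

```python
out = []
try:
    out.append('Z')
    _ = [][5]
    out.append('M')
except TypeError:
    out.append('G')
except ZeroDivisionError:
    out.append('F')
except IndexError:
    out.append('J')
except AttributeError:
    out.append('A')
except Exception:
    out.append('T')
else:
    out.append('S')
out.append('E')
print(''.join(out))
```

Execution trace: 'Z' (try body) → 'J' (except IndexError) → 'E' (after the try/except). Output: ZJE

Answer: ZJE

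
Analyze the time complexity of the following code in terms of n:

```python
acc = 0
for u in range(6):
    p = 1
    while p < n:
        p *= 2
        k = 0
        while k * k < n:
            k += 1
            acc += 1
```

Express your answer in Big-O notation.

Each loop level contributes: 1 × log n × √n. Multiplying the contributions gives O(√n log n).

Answer: O(√n log n)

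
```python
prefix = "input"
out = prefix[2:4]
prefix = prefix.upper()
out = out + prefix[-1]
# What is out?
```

Trace:
`prefix = "input"` → prefix = 'input'
`out = prefix[2:4]` → out = 'pu'
`prefix = prefix.upper()` → prefix = 'INPUT'
`out = out + prefix[-1]` → out = 'puT'
So out = 'puT'

Answer: 'puT'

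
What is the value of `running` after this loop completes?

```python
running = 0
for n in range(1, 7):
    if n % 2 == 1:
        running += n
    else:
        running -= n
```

Add odd, subtract even
`running` takes the values: 0 → 1 → -1 → 2 → -2 → 3 → -3

Answer: -3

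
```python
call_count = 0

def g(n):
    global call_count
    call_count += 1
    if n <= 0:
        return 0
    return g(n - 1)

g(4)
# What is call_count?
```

Linear recursion stepping by 1: 5 calls from n=4 down to ≤0.

Answer: 5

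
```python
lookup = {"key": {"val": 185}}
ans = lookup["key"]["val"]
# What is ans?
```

Trace:
`lookup = {"key": {"val": 185}}` → lookup = {'key': {'val': 185}}
`ans = lookup["key"]["val"]` → ans = 185
So ans = 185

Answer: 185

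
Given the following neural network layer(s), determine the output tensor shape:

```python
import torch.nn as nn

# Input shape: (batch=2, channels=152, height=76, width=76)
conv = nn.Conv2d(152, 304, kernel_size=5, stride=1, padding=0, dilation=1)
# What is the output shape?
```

Input: (2, 152, 76, 76) -> Output: (2, 304, 72, 72)

Answer: (2, 304, 72, 72)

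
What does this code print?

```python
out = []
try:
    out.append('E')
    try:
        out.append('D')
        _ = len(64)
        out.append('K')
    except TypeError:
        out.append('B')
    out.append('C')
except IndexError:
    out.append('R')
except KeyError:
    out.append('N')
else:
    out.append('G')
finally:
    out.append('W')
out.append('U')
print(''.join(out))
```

Execution trace: 'E' (try body) → 'D' (inner try body) → 'B' (inner except TypeError) → 'C' (try body, no exception) → 'G' (else) → 'W' (finally) → 'U' (after the try/except). Output: EDBCGWU

Answer: EDBCGWU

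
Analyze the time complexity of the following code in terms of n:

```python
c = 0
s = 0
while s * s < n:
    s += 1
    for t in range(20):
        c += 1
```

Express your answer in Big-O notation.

Each loop level contributes: √n × 1. Multiplying the contributions gives O(√n).

Answer: O(√n)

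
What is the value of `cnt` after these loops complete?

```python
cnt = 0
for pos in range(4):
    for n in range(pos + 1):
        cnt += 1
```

Triangle: 1 + 2 + ... + 4
`cnt` takes the values: 0 → 1 → 2 → 3 → 4 → 5 → 6 → 7 → 8 → 9 → 10

Answer: 10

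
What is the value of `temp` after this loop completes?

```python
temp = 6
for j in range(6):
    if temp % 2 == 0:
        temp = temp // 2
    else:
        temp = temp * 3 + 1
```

Collatz-style transformation from 6
`temp` takes the values: 6 → 3 → 10 → 5 → 16 → 8 → 4

Answer: 4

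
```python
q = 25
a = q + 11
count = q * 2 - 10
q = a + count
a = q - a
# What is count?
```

Trace:
`q = 25` → q = 25
`a = q + 11` → a = 36
`count = q * 2 - 10` → count = 40
`q = a + count` → q = 76
`a = q - a` → a = 40
So count = 40

Answer: 40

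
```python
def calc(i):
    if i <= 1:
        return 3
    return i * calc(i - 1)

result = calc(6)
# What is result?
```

calc(6) = 6 * 5 * 4 * 3 * 2 * 3 = 2160

Answer: 2160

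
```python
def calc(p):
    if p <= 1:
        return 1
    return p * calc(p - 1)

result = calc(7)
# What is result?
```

calc(7) = 7 * 6 * 5 * 4 * 3 * 2 * 1 = 5040

Answer: 5040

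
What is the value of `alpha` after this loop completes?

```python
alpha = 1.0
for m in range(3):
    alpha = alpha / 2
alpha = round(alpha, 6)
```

Halving LR 3 times: 1 / 2^3
`alpha` takes the values: 1.0 → 0.5 → 0.25 → 0.125

Answer: 0.125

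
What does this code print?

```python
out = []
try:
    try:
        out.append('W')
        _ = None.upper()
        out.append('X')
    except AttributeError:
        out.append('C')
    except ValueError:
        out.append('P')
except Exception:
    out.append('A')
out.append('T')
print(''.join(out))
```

Execution trace: 'W' (inner try body) → 'C' (inner except AttributeError) → 'T' (after the try/except). Output: WCT

Answer: WCT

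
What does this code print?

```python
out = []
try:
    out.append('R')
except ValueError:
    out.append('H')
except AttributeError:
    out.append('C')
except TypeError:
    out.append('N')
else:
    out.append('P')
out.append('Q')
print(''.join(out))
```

Execution trace: 'R' (try body, no exception) → 'P' (else) → 'Q' (after the try/except). Output: RPQ

Answer: RPQ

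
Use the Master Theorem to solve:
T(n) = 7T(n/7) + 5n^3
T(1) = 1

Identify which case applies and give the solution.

a=7, b=7, f(n)=5n^3. log_7(7) = 1. Since c=3 > 1 and the regularity condition holds (7(n/7)^3 = (7/7^3)n^3 with 7/7^3 < 1), Case 3 applies: T(n) = Θ(f(n)) = O(n^3).

Answer: O(n^3) - Case 3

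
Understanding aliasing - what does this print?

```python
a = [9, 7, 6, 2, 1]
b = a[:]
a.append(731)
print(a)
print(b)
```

Key concept: slice [:] creates copy.
Step by step:
`a = [9, 7, 6, 2, 1]` → a = [9, 7, 6, 2, 1]
`b = a[:]` → b = [9, 7, 6, 2, 1]
`a.append(731)` → a = [9, 7, 6, 2, 1, 731]
`print(a)` → prints [9, 7, 6, 2, 1, 731]
`print(b)` → prints [9, 7, 6, 2, 1]

Answer:
[9, 7, 6, 2, 1, 731]
[9, 7, 6, 2, 1]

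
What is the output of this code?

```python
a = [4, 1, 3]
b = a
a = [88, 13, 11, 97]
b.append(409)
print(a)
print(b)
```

Key concept: rebinding vs mutation: a is rebound to a new list, b still points at the original.
Step by step:
`a = [4, 1, 3]` → a = [4, 1, 3]
`b = a` → b = [4, 1, 3] (same object as a)
`a = [88, 13, 11, 97]` → a = [88, 13, 11, 97]
`b.append(409)` → b = [4, 1, 3, 409]
`print(a)` → prints [88, 13, 11, 97]
`print(b)` → prints [4, 1, 3, 409]

Answer:
[88, 13, 11, 97]
[4, 1, 3, 409]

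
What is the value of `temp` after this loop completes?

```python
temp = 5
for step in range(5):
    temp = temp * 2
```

Multiply by 2, 5 times: 5 * 2^5 = 160
`temp` takes the values: 5 → 10 → 20 → 40 → 80 → 160

Answer: 160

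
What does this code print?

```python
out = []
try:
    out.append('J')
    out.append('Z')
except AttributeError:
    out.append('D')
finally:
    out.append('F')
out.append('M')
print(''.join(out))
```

Execution trace: 'J' (try body) → 'Z' (try body, no exception) → 'F' (finally) → 'M' (after the try/except). Output: JZFM

Answer: JZFM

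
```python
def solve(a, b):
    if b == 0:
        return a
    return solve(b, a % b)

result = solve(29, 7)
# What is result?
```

solve(29, 7) -> solve(7, 1) -> solve(1, 0) -> 1

Answer: 1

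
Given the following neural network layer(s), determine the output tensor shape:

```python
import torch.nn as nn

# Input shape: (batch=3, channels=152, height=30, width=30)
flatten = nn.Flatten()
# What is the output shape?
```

Input: (3, 152, 30, 30) -> Output: (3, 136800)

Answer: (3, 136800)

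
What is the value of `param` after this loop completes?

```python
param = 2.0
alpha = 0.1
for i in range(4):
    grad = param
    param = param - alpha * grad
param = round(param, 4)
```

Gradient descent: w = 2.0 * (1 - 0.1)^4
`param` takes the values: 2.0 → 1.8 → 1.62 → 1.458 → 1.3122

Answer: 1.3122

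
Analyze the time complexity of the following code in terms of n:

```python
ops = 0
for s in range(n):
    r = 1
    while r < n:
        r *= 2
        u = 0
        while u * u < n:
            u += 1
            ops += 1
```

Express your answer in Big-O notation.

Each loop level contributes: n × log n × √n. Multiplying the contributions gives O(n√n log n).

Answer: O(n√n log n)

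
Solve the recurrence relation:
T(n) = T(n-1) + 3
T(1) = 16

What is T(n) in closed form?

Unrolling: T(n) = T(1) + 3·(n-1) = 16 + 3(n-1) = 3n + 13.

Answer: T(n) = 3n + 13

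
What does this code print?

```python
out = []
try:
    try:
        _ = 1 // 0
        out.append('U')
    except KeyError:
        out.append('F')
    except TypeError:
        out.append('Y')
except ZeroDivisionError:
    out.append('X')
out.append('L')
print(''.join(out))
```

Execution trace: 'X' (outer except ZeroDivisionError) → 'L' (after the try/except). Output: XL

Answer: XL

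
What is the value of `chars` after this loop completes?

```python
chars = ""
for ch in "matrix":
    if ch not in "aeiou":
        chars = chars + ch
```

Remove vowels from 'matrix'
`chars` takes the values: "" → "m" → "mt" → "mtr" → "mtrx"

Answer: "mtrx"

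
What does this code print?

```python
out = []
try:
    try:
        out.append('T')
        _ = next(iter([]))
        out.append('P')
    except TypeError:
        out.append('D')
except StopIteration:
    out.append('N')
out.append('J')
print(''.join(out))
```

Execution trace: 'T' (try body) → 'N' (outer except StopIteration) → 'J' (after the try/except). Output: TNJ

Answer: TNJ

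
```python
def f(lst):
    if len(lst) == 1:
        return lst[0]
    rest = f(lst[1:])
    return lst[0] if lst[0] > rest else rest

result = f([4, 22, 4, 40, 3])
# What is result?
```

Recursive max over [4, 22, 4, 40, 3] = 40

Answer: 40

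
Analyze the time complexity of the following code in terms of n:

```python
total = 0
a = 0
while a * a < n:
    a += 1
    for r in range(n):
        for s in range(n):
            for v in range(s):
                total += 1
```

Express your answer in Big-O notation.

Each loop level contributes: √n × n × n × n. Multiplying the contributions gives O(n^3√n).

Answer: O(n^3√n)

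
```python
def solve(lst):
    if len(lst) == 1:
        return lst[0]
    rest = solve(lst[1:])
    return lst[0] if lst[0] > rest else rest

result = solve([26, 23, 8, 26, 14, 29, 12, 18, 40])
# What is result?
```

Recursive max over [26, 23, 8, 26, 14, 29, 12, 18, 40] = 40

Answer: 40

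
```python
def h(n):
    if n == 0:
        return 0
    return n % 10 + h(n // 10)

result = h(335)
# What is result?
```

Sum of digits of 335: 5 + 3 + 3 = 11

Answer: 11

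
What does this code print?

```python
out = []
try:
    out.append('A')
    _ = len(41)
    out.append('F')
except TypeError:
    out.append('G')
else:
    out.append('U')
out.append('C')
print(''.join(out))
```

Execution trace: 'A' (try body) → 'G' (except TypeError) → 'C' (after the try/except). Output: AGC

Answer: AGC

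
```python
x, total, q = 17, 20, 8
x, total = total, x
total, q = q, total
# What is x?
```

Trace:
`x, total, q = 17, 20, 8` → x = 17; total = 20; q = 8
`x, total = total, x` → x = 20; total = 17
`total, q = q, total` → total = 8; q = 17
So x = 20

Answer: 20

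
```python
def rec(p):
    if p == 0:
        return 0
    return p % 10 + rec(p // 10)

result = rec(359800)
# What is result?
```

Sum of digits of 359800: 0 + 0 + 8 + 9 + 5 + 3 = 25

Answer: 25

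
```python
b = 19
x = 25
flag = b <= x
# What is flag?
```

Trace:
`b = 19` → b = 19
`x = 25` → x = 25
`flag = b <= x` → flag = True
So flag = True

Answer: True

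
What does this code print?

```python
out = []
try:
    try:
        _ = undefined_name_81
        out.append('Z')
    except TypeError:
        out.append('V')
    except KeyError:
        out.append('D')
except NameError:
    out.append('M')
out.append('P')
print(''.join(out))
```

Execution trace: 'M' (outer except NameError) → 'P' (after the try/except). Output: MP

Answer: MP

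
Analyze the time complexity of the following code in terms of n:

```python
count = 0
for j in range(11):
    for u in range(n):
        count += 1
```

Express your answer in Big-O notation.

Each loop level contributes: 1 × n. Multiplying the contributions gives O(n).

Answer: O(n)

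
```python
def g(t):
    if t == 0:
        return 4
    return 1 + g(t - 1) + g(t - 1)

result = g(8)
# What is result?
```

g(t) = 1 + 2·g(t-1), g(0)=4. Closed form: (4+1)·2^8 - 1 = 1279.

Answer: 1279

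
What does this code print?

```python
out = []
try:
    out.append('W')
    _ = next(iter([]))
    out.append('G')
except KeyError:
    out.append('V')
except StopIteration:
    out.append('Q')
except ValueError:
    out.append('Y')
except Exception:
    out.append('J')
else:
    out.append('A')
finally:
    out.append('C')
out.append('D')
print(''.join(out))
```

Execution trace: 'W' (try body) → 'Q' (except StopIteration) → 'C' (finally) → 'D' (after the try/except). Output: WQCD

Answer: WQCD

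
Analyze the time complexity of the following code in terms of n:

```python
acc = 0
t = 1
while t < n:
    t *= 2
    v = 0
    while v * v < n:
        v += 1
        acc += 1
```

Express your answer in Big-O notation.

Each loop level contributes: log n × √n. Multiplying the contributions gives O(√n log n).

Answer: O(√n log n)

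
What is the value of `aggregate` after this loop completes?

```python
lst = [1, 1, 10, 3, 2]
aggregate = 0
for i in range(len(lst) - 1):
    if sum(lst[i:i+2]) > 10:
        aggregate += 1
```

Count windows with sum > 10
`aggregate` takes the values: 0 → 1 → 2

Answer: 2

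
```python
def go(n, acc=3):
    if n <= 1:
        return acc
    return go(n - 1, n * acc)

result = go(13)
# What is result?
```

Accumulator trace (n, acc): (13, 3) -> (12, 39) -> (11, 468) -> (10, 5148) -> (9, 51480) -> (8, 463320) -> (7, 3706560) -> (6, 25945920) -> (5, 155675520) -> (4, 778377600) -> (3, 3113510400) -> (2, 9340531200) -> (1, 18681062400) -> return 18681062400

Answer: 18681062400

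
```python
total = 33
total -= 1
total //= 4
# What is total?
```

Trace:
`total = 33` → total = 33
`total -= 1` → total = 32
`total //= 4` → total = 8
So total = 8

Answer: 8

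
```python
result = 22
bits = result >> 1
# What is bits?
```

Trace:
`result = 22` → result = 22
`bits = result >> 1` → bits = 11
So bits = 11

Answer: 11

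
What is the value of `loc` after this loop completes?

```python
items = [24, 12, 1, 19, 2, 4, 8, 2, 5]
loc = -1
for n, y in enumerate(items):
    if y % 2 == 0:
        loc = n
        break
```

First even number index in [24, 12, 1, 19, 2, 4, 8, 2, 5]
`loc` takes the values: -1 → 0

Answer: 0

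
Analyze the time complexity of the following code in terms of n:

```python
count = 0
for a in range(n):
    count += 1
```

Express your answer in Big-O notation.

Each loop level contributes: n. Multiplying the contributions gives O(n).

Answer: O(n)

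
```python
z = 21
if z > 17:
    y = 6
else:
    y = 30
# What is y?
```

Trace:
`z = 21` → z = 21
`if z > 17: ...` → z > 17 is True → y = 6
So y = 6

Answer: 6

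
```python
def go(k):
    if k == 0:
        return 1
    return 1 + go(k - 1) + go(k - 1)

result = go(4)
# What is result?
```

go(k) = 1 + 2·go(k-1), go(0)=1. Closed form: (1+1)·2^4 - 1 = 31.

Answer: 31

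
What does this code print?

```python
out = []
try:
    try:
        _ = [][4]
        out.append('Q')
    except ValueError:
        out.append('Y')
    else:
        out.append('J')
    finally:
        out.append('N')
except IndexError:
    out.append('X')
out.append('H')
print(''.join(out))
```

Execution trace: 'N' (finally) → 'X' (outer except IndexError) → 'H' (after the try/except). Output: NXH

Answer: NXH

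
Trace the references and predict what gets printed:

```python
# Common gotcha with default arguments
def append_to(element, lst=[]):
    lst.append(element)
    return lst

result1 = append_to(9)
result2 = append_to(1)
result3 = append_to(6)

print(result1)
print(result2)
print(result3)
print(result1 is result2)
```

Key concept: mutable default argument gotcha.
Step by step:
`result1 = append_to(9)` → result1 = [9]
`result2 = append_to(1)` → result1 = [9, 1] (same object as result2); result2 = [9, 1] (same object as result1)
`result3 = append_to(6)` → result1 = [9, 1, 6] (same object as result2, result3); result2 = [9, 1, 6] (same object as result1, result3); result3 = [9, 1, 6] (same object as result1, result2)
`print(result1)` → prints [9, 1, 6]
`print(result2)` → prints [9, 1, 6]
`print(result3)` → prints [9, 1, 6]
`print(result1 is result2)` → prints True

Answer:
[9, 1, 6]
[9, 1, 6]
[9, 1, 6]
True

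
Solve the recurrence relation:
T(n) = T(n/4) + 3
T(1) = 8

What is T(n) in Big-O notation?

Each step divides n by 4 and adds 3. After log_4(n) steps we reach T(1)=8. So T(n) = 3·log_4(n) + 8 = O(log n).

Answer: O(log n)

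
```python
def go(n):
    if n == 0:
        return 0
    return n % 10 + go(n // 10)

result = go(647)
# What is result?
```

Sum of digits of 647: 7 + 4 + 6 = 17

Answer: 17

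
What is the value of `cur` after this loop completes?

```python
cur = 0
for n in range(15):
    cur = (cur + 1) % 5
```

Increment mod 5, 15 times = 0
`cur` takes the values: 0 → 1 → 2 → 3 → 4 → 0 → 1 → 2 → 3 → 4 → 0 → 1 → 2 → 3 → 4 → 0

Answer: 0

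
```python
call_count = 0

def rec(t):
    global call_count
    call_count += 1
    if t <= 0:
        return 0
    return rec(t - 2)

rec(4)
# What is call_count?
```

Linear recursion stepping by 2: 3 calls from t=4 down to ≤0.

Answer: 3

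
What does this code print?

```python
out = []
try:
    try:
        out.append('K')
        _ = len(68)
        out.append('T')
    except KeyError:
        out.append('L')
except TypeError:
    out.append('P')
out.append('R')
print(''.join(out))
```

Execution trace: 'K' (try body) → 'P' (outer except TypeError) → 'R' (after the try/except). Output: KPR

Answer: KPR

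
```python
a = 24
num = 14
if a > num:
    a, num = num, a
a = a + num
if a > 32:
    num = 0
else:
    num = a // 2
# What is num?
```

Trace:
`a = 24` → a = 24
`num = 14` → num = 14
`if a > num: ...` → a > num is True → a = 14; num = 24
`a = a + num` → a = 38
`if a > 32: ...` → a > 32 is True → num = 0
So num = 0

Answer: 0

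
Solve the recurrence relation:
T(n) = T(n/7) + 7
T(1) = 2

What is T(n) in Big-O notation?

Each step divides n by 7 and adds 7. After log_7(n) steps we reach T(1)=2. So T(n) = 7·log_7(n) + 2 = O(log n).

Answer: O(log n)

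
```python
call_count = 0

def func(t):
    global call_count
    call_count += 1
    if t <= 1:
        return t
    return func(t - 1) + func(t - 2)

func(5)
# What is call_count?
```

Calls(t) = 1 + Calls(t-1) + Calls(t-2); Calls(0)=Calls(1)=1. For t=5 this gives 15.

Answer: 15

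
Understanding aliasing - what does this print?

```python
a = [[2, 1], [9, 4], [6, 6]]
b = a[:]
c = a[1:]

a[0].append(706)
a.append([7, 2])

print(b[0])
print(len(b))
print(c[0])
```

Key concept: slice with nested mutation.
Step by step:
`a = [[2, 1], [9, 4], [6, 6]]` → a = [[2, 1], [9, 4], [6, 6]]
`b = a[:]` → b = [[2, 1], [9, 4], [6, 6]]
`c = a[1:]` → c = [[9, 4], [6, 6]]
`a[0].append(706)` → a = [[2, 1, 706], [9, 4], [6, 6]]; b = [[2, 1, 706], [9, 4], [6, 6]]
`a.append([7, 2])` → a = [[2, 1, 706], [9, 4], [6, 6], [7, 2]]
`print(b[0])` → prints [2, 1, 706]
`print(len(b))` → prints 3
`print(c[0])` → prints [9, 4]

Answer:
[2, 1, 706]
3
[9, 4]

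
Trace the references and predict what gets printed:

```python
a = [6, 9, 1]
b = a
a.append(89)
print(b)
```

Key concept: basic list aliasing.
Step by step:
`a = [6, 9, 1]` → a = [6, 9, 1]
`b = a` → b = [6, 9, 1] (same object as a)
`a.append(89)` → a = [6, 9, 1, 89] (same object as b); b = [6, 9, 1, 89] (same object as a)
`print(b)` → prints [6, 9, 1, 89]

Answer: [6, 9, 1, 89]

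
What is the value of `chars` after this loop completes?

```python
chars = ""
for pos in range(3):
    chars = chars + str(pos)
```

Concatenate digits 0 to 2
`chars` takes the values: "" → "0" → "01" → "012"

Answer: "012"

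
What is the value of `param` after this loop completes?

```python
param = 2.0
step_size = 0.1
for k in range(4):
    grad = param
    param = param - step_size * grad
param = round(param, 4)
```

Gradient descent: w = 2.0 * (1 - 0.1)^4
`param` takes the values: 2.0 → 1.8 → 1.62 → 1.458 → 1.3122

Answer: 1.3122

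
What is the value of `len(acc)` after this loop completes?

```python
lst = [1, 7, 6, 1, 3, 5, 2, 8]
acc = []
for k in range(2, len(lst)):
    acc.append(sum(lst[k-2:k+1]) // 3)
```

Number of 3-element averages
`acc` takes the values: [] → [4] → [4, 4] → [4, 4, 3] → [4, 4, 3, 3] → [4, 4, 3, 3, 3] → [4, 4, 3, 3, 3, 5]
So `len(acc)` = 6

Answer: 6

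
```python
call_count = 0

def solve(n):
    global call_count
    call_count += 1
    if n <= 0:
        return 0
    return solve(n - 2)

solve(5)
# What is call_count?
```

Linear recursion stepping by 2: 4 calls from n=5 down to ≤0.

Answer: 4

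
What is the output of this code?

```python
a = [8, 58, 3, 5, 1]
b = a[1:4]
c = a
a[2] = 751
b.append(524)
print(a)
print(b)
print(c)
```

Key concept: slice vs alias.
Step by step:
`a = [8, 58, 3, 5, 1]` → a = [8, 58, 3, 5, 1]
`b = a[1:4]` → b = [58, 3, 5]
`c = a` → c = [8, 58, 3, 5, 1] (same object as a)
`a[2] = 751` → a = [8, 58, 751, 5, 1] (same object as c); c = [8, 58, 751, 5, 1] (same object as a)
`b.append(524)` → b = [58, 3, 5, 524]
`print(a)` → prints [8, 58, 751, 5, 1]
`print(b)` → prints [58, 3, 5, 524]
`print(c)` → prints [8, 58, 751, 5, 1]

Answer:
[8, 58, 751, 5, 1]
[58, 3, 5, 524]
[8, 58, 751, 5, 1]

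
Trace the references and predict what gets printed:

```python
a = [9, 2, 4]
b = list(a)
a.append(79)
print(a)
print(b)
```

Key concept: list() constructor creates copy.
Step by step:
`a = [9, 2, 4]` → a = [9, 2, 4]
`b = list(a)` → b = [9, 2, 4]
`a.append(79)` → a = [9, 2, 4, 79]
`print(a)` → prints [9, 2, 4, 79]
`print(b)` → prints [9, 2, 4]

Answer:
[9, 2, 4, 79]
[9, 2, 4]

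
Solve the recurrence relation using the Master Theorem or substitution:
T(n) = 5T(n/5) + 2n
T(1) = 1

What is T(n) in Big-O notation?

By Master Theorem: a=5, b=5, f(n)=2n. Since log_5(5) = 1 and f(n) = Θ(n^1), Case 2 applies. T(n) = O(n log n).

Answer: O(n log n)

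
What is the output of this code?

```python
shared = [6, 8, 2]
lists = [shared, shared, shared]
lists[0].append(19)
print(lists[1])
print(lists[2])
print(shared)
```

Key concept: list of same reference.
Step by step:
`shared = [6, 8, 2]` → shared = [6, 8, 2]
`lists = [shared, shared, shared]` → lists = [[6, 8, 2], [6, 8, 2], [6, 8, 2]]
`lists[0].append(19)` → shared = [6, 8, 2, 19]; lists = [[6, 8, 2, 19], [6, 8, 2, 19], [6, 8, 2, 19]]
`print(lists[1])` → prints [6, 8, 2, 19]
`print(lists[2])` → prints [6, 8, 2, 19]
`print(shared)` → prints [6, 8, 2, 19]

Answer:
[6, 8, 2, 19]
[6, 8, 2, 19]
[6, 8, 2, 19]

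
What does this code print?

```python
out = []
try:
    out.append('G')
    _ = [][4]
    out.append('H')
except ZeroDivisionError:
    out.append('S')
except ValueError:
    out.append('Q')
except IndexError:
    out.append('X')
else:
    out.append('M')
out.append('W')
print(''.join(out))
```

Execution trace: 'G' (try body) → 'X' (except IndexError) → 'W' (after the try/except). Output: GXW

Answer: GXW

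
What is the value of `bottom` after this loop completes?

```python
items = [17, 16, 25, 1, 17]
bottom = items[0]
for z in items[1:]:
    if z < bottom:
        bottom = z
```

Minimum of [17, 16, 25, 1, 17]
`bottom` takes the values: 17 → 16 → 1

Answer: 1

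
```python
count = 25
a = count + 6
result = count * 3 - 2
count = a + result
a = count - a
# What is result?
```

Trace:
`count = 25` → count = 25
`a = count + 6` → a = 31
`result = count * 3 - 2` → result = 73
`count = a + result` → count = 104
`a = count - a` → a = 73
So result = 73

Answer: 73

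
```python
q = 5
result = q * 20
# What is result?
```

Trace:
`q = 5` → q = 5
`result = q * 20` → result = 100
So result = 100

Answer: 100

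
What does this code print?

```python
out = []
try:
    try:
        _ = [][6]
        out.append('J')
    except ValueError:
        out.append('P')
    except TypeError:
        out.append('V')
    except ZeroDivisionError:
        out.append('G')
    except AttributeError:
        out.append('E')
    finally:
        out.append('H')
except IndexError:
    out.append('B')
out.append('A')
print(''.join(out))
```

Execution trace: 'H' (finally) → 'B' (outer except IndexError) → 'A' (after the try/except). Output: HBA

Answer: HBA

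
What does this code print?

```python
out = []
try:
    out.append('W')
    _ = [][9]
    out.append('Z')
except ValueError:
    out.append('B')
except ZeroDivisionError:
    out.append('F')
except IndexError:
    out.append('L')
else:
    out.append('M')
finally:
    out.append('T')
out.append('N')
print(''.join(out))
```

Execution trace: 'W' (try body) → 'L' (except IndexError) → 'T' (finally) → 'N' (after the try/except). Output: WLTN

Answer: WLTN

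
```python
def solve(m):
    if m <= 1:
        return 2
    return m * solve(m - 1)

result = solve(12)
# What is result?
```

solve(12) = 12 * 11 * 10 * 9 * 8 * 7 * 6 * 5 * 4 * 3 * 2 * 2 = 958003200

Answer: 958003200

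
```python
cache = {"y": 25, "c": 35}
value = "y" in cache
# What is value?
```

Trace:
`cache = {"y": 25, "c": 35}` → cache = {'y': 25, 'c': 35}
`value = "y" in cache` → value = True
So value = True

Answer: True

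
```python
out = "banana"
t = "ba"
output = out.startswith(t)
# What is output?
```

Trace:
`out = "banana"` → out = 'banana'
`t = "ba"` → t = 'ba'
`output = out.startswith(t)` → output = True
So output = True

Answer: True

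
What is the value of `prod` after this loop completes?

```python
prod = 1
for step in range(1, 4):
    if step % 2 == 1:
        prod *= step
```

Product of odd numbers 1 to 3
`prod` takes the values: 1 → 3

Answer: 3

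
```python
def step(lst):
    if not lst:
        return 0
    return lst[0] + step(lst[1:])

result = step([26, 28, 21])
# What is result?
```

26 + 28 + 21 + 0 = 75

Answer: 75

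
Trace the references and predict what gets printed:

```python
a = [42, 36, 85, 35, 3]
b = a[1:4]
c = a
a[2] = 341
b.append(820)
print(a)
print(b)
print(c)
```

Key concept: slice vs alias.
Step by step:
`a = [42, 36, 85, 35, 3]` → a = [42, 36, 85, 35, 3]
`b = a[1:4]` → b = [36, 85, 35]
`c = a` → c = [42, 36, 85, 35, 3] (same object as a)
`a[2] = 341` → a = [42, 36, 341, 35, 3] (same object as c); c = [42, 36, 341, 35, 3] (same object as a)
`b.append(820)` → b = [36, 85, 35, 820]
`print(a)` → prints [42, 36, 341, 35, 3]
`print(b)` → prints [36, 85, 35, 820]
`print(c)` → prints [42, 36, 341, 35, 3]

Answer:
[42, 36, 341, 35, 3]
[36, 85, 35, 820]
[42, 36, 341, 35, 3]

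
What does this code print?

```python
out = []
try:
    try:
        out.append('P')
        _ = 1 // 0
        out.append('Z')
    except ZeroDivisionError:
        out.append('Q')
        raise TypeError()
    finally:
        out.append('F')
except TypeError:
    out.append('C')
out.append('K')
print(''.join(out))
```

Execution trace: 'P' (inner try body) → 'Q' (inner except ZeroDivisionError) → 'F' (inner finally) → 'C' (outer except TypeError) → 'K' (after the try/except). Output: PQFCK

Answer: PQFCK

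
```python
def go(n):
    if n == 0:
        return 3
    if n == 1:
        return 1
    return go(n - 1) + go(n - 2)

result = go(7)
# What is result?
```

Build up from base cases: go(0)=3, go(1)=1, go(2)=4, go(3)=5, go(4)=9, go(5)=14, go(6)=23, ..., go(7)=37

Answer: 37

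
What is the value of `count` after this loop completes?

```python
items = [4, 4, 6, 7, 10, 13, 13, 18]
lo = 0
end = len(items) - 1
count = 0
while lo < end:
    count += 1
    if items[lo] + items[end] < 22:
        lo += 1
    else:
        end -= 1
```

Steps to find pair summing to 22
`count` takes the values: 0 → 1 → 2 → 3 → 4 → 5 → 6 → 7

Answer: 7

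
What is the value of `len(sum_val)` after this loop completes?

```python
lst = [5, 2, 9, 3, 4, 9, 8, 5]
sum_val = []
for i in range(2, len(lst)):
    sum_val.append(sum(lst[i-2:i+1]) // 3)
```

Number of 3-element averages
`sum_val` takes the values: [] → [5] → [5, 4] → [5, 4, 5] → [5, 4, 5, 5] → [5, 4, 5, 5, 7] → [5, 4, 5, 5, 7, 7]
So `len(sum_val)` = 6

Answer: 6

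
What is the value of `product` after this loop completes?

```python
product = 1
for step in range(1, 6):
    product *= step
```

5! = 120
`product` takes the values: 1 → 2 → 6 → 24 → 120

Answer: 120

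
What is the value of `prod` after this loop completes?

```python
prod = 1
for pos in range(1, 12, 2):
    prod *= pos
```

Product of 1, 3, 5, ... up to 11
`prod` takes the values: 1 → 3 → 15 → 105 → 945 → 10395

Answer: 10395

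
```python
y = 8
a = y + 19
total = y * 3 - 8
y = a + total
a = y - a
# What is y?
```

Trace:
`y = 8` → y = 8
`a = y + 19` → a = 27
`total = y * 3 - 8` → total = 16
`y = a + total` → y = 43
`a = y - a` → a = 16
So y = 43

Answer: 43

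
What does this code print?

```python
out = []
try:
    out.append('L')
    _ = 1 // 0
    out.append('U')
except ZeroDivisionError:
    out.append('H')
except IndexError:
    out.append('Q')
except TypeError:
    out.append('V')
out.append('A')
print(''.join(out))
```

Execution trace: 'L' (try body) → 'H' (except ZeroDivisionError) → 'A' (after the try/except). Output: LHA

Answer: LHA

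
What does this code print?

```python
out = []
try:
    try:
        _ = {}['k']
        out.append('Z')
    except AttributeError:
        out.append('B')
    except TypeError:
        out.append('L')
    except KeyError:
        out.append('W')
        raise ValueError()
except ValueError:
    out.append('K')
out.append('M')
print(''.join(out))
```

Execution trace: 'W' (inner except KeyError) → 'K' (outer except ValueError) → 'M' (after the try/except). Output: WKM

Answer: WKM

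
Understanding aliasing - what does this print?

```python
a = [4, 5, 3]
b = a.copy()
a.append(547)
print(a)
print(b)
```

Key concept: list.copy() creates independent copy.
Step by step:
`a = [4, 5, 3]` → a = [4, 5, 3]
`b = a.copy()` → b = [4, 5, 3]
`a.append(547)` → a = [4, 5, 3, 547]
`print(a)` → prints [4, 5, 3, 547]
`print(b)` → prints [4, 5, 3]

Answer:
[4, 5, 3, 547]
[4, 5, 3]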